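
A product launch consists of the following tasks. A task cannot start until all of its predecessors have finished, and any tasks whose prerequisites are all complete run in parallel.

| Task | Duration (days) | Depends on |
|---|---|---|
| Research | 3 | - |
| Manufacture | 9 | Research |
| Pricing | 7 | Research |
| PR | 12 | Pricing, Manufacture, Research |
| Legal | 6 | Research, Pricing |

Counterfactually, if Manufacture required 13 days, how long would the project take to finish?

28

As given, the longest chain is Research→Manufacture→PR = 3+9+12 = 24, so the finish is 24 days.
Manufacture lies on that path, so at 13 days the path becomes 28 days.
That remains the longest chain; total 28 days.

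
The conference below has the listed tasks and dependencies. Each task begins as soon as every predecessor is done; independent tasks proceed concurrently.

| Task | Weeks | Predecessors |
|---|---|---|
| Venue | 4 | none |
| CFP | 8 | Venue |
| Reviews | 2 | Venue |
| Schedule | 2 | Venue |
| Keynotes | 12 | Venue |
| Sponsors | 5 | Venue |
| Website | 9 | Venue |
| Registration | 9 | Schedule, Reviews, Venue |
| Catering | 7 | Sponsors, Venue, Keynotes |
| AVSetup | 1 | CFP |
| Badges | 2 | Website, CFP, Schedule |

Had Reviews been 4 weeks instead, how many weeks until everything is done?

23

Actual critical path: Venue→Keynotes→Catering = 4+12+7 = 23 ⇒ 23 weeks.
Reviews has 8 weeks of float (longest path through it is 15).
That remains the longest chain; total 23 weeks.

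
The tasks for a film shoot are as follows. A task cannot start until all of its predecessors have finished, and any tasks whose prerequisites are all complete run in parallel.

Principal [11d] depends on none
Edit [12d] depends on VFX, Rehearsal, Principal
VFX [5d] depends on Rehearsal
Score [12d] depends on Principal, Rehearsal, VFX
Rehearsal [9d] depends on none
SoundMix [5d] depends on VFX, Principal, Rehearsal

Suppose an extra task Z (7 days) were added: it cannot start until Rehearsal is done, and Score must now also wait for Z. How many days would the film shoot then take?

Originally the film shoot takes 26 days.
With Z inserted, Score now waits for max(Principal, Rehearsal, VFX, Z).
New critical path: Rehearsal→Z→Score = 9+7+12 = 28 ⇒ 28 days.

28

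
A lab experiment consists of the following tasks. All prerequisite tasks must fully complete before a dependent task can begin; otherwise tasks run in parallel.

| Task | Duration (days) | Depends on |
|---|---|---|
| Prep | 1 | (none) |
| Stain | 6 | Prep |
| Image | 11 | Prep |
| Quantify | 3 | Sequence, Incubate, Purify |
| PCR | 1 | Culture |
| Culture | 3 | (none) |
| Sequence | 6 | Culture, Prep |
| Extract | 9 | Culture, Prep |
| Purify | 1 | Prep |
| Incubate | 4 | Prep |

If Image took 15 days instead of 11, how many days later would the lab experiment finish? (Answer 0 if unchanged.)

As given, the longest chain is Prep→Image = 1+11 = 12, so the finish is 12 days.
Image is on the critical path; changing it to 15 makes that path 16 days.
The critical path is still Prep→Image; finish is now 16 days.
Change in finish: 16 − 12 = +4 days.

4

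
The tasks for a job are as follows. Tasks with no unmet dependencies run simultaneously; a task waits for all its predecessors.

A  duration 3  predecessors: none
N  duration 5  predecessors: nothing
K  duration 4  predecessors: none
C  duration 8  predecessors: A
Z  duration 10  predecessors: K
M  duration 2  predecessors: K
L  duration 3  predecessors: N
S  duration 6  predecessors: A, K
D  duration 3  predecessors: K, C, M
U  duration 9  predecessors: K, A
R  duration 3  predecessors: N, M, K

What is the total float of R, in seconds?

5

Critical path: A→C→D = 3+8+3 = 14, so the finish is 14 seconds.
The longest chain containing R totals 9 seconds.
Float = 14 − 9 = 5.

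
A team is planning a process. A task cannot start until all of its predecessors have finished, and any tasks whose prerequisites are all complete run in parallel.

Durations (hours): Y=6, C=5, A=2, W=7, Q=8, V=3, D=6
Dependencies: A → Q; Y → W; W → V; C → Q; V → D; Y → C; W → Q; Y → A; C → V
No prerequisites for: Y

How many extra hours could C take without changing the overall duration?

Y→W→V→D = 6+7+3+6 = 22 sets the makespan at 22 hours.
Longest path through C: 20 hours (earliest finish 11, latest finish 13).
So C can slip 13 − 11 = 2 hours.

2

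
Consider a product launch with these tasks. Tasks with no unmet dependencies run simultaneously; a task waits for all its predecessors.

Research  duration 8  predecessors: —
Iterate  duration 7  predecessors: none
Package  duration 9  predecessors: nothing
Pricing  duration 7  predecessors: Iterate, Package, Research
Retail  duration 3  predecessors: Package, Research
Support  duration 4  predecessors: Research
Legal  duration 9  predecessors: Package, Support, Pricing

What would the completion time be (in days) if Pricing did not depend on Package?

Original critical path: Package→Pricing→Legal = 9+7+9 = 25 ⇒ 25 days.
Without Package→Pricing, Pricing's earliest start moves from 9 to 8.
New critical path: Research→Pricing→Legal = 8+7+9 = 24 ⇒ 24 days.

24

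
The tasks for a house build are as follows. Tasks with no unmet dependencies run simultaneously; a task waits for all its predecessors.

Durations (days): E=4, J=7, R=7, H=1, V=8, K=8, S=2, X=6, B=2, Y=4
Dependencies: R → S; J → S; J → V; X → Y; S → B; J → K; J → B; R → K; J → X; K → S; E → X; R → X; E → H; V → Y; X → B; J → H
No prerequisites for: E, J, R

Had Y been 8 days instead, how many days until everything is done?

Critical path before the change: J→V→Y = 7+8+4 = 19 giving 19 days.
Y lies on that path, so at 8 days the path becomes 23 days.
No other chain overtakes it, so the finish is 23 days.

23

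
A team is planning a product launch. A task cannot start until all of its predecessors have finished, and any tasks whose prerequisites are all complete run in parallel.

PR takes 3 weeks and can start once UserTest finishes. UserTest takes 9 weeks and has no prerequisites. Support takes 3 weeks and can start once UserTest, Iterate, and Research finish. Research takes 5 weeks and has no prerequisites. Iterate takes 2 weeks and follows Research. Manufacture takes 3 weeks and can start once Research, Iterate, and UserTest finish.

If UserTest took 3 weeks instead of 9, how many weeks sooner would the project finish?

2

Baseline: UserTest→Manufacture = 9+3 = 12 → 12 weeks.
UserTest is on the critical path; changing it to 3 makes that path 6 weeks.
The binding chain switches to Research→Iterate→Manufacture = 5+2+3 = 10; finish 10 weeks.
Change in finish: 10 − 12 = -2 weeks.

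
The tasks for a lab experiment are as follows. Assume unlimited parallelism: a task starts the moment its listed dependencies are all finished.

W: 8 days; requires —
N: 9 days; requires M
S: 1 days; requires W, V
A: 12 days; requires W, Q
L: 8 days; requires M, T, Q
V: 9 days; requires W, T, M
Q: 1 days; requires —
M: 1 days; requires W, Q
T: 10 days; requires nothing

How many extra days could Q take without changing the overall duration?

7

The longest chain is W→A = 8+12 = 20; overall finish 20 days.
The longest chain containing Q totals 13 days.
Slack of Q = 7 − 0 = 7 days.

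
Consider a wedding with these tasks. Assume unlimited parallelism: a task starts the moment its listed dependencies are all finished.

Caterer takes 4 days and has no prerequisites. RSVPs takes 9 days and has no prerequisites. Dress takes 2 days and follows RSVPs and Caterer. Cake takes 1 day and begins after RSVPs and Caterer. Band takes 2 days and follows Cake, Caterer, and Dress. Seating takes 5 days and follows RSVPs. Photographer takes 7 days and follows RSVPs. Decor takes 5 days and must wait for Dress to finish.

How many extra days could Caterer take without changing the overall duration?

5

The longest chain is RSVPs→Dress→Decor = 9+2+5 = 16; overall finish 16 days.
Longest path through Caterer: 11 days (earliest finish 4, latest finish 9).
So Caterer can slip 9 − 4 = 5 days.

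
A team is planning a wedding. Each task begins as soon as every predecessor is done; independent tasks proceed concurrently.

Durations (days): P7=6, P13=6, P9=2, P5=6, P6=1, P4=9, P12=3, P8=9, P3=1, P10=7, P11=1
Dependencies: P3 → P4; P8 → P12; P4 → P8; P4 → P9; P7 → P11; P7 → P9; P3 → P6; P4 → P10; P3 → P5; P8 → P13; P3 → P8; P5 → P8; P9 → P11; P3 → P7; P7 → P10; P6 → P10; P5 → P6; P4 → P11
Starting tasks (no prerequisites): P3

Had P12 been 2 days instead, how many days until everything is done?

25

Critical path before the change: P3→P4→P8→P13 = 1+9+9+6 = 25 giving 25 days.
P12 is off the critical path — its longest chain is 22 days, giving 3 of slack.
The critical path is still P3→P4→P8→P13; finish is now 25 days.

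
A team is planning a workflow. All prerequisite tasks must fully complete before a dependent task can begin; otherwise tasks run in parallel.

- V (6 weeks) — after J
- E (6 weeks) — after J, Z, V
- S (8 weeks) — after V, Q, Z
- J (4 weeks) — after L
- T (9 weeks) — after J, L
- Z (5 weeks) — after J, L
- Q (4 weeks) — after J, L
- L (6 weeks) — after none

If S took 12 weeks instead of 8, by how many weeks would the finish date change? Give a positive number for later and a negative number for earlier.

4

Critical path before the change: L→J→V→S = 6+4+6+8 = 24 giving 24 weeks.
S is on the critical path; changing it to 12 makes that path 28 weeks.
No other chain overtakes it, so the finish is 28 weeks.
Change in finish: 28 − 24 = +4 weeks.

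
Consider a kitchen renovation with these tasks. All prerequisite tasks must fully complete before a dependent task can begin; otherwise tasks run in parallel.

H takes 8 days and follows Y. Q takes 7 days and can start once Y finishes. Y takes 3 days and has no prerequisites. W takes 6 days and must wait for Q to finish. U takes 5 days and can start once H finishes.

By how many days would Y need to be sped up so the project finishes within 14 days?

2

Current finish: 16 days; target: 14.
Y is on every critical path, so each day cut from Y cuts the finish by one (this holds down to a finish of 14).
Need 16 − 14 = 2 days off Y → Y becomes 1 day, finish becomes 14.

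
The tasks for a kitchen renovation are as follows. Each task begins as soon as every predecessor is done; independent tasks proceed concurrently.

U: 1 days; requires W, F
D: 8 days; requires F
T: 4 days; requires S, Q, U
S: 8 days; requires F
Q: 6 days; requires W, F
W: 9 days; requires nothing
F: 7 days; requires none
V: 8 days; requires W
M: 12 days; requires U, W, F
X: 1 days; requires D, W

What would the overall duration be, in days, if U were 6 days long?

27

The binding path is W→U→M = 9+1+12 = 22; finish at 22 days.
U lies on that path, so at 6 days the path becomes 27 days.
The critical path is still W→U→M; finish is now 27 days.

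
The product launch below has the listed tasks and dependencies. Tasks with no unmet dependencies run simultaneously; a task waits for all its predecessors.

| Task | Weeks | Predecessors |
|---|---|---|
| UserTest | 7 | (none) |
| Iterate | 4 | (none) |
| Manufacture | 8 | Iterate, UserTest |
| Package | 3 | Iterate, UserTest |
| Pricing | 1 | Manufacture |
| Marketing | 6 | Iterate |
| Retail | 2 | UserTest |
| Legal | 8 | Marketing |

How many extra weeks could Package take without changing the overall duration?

The longest chain is Iterate→Marketing→Legal = 4+6+8 = 18; overall finish 18 weeks.
Longest path through Package: 10 weeks (earliest finish 10, latest finish 18).
So Package can slip 18 − 10 = 8 weeks.

8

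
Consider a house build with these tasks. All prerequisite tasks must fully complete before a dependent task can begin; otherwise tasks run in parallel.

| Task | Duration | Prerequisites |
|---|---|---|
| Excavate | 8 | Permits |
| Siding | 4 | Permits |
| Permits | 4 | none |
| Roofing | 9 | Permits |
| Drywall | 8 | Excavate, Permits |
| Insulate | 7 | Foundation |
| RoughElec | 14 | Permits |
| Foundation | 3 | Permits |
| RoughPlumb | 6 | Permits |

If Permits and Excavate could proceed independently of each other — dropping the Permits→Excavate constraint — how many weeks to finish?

18

With the dependency in place, Permits→Excavate→Drywall = 4+8+8 = 20 sets the finish at 20 weeks.
Without Permits→Excavate, Excavate's earliest start moves from 4 to 0.
The longest chain is now Permits→RoughElec = 4+14 = 18, so the job takes 18 weeks.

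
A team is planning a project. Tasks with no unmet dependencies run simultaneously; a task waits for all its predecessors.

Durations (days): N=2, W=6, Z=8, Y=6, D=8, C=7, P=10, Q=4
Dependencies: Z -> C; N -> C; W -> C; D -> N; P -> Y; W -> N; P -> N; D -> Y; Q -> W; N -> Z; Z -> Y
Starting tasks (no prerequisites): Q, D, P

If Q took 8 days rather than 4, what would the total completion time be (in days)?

31

Critical path before the change: Q→W→N→Z→C = 4+6+2+8+7 = 27 giving 27 days.
Q lies on that path, so at 8 days the path becomes 31 days.
That remains the longest chain; total 31 days.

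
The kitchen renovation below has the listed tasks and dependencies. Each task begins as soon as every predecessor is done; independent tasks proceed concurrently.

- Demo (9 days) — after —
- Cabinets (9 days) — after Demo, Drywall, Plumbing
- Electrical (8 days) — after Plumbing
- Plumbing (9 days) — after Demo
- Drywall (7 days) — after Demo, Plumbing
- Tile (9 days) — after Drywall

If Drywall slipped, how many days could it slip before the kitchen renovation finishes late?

0

Critical path: Demo→Plumbing→Drywall→Cabinets = 9+9+7+9 = 34, so the finish is 34 days.
The longest chain containing Drywall totals 34 days.
Slack of Drywall = 18 − 18 = 0 days.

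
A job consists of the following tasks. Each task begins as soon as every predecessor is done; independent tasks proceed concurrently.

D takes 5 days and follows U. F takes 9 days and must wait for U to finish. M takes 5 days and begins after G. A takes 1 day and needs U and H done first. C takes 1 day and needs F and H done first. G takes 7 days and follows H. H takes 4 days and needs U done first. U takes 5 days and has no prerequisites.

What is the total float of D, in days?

Critical path: U→H→G→M = 5+4+7+5 = 21, so the finish is 21 days.
Longest path through D: 10 days (earliest finish 10, latest finish 21).
Float = 21 − 10 = 11.

11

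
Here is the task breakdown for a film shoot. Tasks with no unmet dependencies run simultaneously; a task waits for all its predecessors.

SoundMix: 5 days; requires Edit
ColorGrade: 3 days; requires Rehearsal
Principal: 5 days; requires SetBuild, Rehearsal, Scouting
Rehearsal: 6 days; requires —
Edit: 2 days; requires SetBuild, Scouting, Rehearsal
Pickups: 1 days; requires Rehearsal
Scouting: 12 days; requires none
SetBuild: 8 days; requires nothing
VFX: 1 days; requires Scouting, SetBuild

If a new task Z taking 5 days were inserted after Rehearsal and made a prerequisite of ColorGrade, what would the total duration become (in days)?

19

Originally the film shoot takes 19 days.
With Z inserted, ColorGrade now waits for max(Rehearsal, Z).
New critical path: Scouting→Edit→SoundMix = 12+2+5 = 19 ⇒ 19 days.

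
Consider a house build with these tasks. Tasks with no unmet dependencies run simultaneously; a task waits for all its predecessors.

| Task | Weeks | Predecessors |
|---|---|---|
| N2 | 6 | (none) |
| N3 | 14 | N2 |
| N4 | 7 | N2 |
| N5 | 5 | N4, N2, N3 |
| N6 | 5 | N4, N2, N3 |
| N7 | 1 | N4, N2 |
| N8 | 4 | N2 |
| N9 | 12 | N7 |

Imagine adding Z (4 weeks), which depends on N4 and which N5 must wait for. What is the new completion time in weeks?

Originally the project takes 26 weeks.
With Z inserted, N5 now waits for max(N4, N2, N3, Z).
New critical path: N2→N4→N7→N9 = 6+7+1+12 = 26 ⇒ 26 weeks.

26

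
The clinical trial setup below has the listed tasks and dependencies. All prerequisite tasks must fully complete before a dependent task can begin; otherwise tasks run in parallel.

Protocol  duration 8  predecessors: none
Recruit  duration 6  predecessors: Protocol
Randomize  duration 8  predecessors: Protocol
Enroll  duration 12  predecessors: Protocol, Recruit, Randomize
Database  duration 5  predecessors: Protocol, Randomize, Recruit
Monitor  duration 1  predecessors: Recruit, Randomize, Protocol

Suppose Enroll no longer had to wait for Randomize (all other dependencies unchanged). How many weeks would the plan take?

26

With the dependency in place, Protocol→Randomize→Enroll = 8+8+12 = 28 sets the finish at 28 weeks.
Without Randomize→Enroll, Enroll's earliest start moves from 16 to 14.
After: Protocol→Recruit→Enroll = 8+6+12 = 26 → 26 weeks.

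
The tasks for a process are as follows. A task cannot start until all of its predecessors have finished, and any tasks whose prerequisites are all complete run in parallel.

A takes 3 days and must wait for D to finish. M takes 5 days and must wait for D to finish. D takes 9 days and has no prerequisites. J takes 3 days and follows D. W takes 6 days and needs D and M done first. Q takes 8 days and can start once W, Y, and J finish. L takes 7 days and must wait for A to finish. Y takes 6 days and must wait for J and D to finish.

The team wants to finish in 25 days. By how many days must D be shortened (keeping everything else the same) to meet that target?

Current finish: 28 days; target: 25.
D is on every critical path, so each day cut from D cuts the finish by one (this holds down to a finish of 20).
Need 28 − 25 = 3 days off D → D becomes 6 days, finish becomes 25.

3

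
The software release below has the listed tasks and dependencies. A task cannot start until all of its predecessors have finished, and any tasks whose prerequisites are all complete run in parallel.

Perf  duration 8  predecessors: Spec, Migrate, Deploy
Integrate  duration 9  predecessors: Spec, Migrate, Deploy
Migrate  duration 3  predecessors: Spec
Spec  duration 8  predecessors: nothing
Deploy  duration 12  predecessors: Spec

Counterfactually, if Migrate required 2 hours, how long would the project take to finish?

29

Baseline: Spec→Deploy→Integrate = 8+12+9 = 29 → 29 hours.
The longest path through Migrate is only 20 hours, so Migrate has float 9.
That remains the longest chain; total 29 hours.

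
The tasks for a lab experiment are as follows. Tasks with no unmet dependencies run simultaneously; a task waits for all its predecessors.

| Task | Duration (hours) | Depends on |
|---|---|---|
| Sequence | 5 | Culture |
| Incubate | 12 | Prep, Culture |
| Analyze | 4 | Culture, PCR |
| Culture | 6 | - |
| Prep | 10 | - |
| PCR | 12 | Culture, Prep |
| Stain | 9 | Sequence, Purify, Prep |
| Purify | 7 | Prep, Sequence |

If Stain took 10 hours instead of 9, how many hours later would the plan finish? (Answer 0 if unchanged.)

1

Baseline: Culture→Sequence→Purify→Stain = 6+5+7+9 = 27 → 27 hours.
Since Stain is critical, the +1 change carries straight to that chain (now 28 hours).
The critical path is still Culture→Sequence→Purify→Stain; finish is now 28 hours.
Change in finish: 28 − 27 = +1 hours.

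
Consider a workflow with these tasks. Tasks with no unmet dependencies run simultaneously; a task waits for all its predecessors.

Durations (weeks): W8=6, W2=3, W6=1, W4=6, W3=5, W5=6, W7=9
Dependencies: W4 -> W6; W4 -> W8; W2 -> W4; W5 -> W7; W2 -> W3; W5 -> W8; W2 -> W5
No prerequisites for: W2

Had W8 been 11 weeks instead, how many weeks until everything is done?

20

The binding path is W2→W5→W7 = 3+6+9 = 18; finish at 18 weeks.
The longest path through W8 is only 15 weeks, so W8 has float 3.
Now W2→W4→W8 = 3+6+11 = 20 is longest, so the finish becomes 20 weeks.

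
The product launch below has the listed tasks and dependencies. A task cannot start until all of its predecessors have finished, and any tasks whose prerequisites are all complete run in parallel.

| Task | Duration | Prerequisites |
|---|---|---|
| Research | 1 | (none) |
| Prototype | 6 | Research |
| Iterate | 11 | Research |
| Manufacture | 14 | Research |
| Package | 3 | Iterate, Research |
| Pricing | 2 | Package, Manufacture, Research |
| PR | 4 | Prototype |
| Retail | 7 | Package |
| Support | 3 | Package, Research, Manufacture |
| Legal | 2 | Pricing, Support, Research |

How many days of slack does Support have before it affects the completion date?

The longest chain is Research→Iterate→Package→Retail = 1+11+3+7 = 22; overall finish 22 days.
Support finishes as early as 18 and must finish by 20.
Slack of Support = 17 − 15 = 2 days.

2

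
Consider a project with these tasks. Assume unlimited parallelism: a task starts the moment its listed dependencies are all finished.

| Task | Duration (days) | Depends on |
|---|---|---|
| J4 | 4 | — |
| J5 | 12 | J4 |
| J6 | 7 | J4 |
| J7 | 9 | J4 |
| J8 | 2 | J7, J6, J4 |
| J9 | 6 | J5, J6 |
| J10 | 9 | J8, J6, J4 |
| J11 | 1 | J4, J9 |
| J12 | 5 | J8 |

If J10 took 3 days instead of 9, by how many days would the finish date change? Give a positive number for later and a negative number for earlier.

-1

Baseline: J4→J7→J8→J10 = 4+9+2+9 = 24 → 24 days.
J10 is on the critical path; changing it to 3 makes that path 18 days.
Now J4→J5→J9→J11 = 4+12+6+1 = 23 is longest, so the finish becomes 23 days.
Change in finish: 23 − 24 = -1 days.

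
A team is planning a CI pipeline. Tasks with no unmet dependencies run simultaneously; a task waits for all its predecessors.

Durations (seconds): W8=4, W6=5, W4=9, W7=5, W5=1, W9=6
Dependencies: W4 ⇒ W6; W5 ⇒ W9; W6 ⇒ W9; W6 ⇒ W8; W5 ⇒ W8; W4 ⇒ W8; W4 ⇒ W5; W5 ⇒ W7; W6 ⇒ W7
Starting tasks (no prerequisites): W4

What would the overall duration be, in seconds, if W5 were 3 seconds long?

Critical path before the change: W4→W6→W9 = 9+5+6 = 20 giving 20 seconds.
W5 is off the critical path — its longest chain is 16 seconds, giving 4 of slack.
No other chain overtakes it, so the finish is 20 seconds.

20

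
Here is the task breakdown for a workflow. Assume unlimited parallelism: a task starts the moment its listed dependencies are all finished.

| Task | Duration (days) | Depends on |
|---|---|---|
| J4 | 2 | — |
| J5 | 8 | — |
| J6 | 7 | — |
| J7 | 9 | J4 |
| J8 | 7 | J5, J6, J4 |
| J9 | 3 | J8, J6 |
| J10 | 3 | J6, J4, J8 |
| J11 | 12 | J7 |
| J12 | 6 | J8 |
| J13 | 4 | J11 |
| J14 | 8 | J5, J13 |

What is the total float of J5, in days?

Critical path: J4→J7→J11→J13→J14 = 2+9+12+4+8 = 35, so the finish is 35 days.
Longest path through J5: 21 days (earliest finish 8, latest finish 22).
Float = 35 − 21 = 14.

14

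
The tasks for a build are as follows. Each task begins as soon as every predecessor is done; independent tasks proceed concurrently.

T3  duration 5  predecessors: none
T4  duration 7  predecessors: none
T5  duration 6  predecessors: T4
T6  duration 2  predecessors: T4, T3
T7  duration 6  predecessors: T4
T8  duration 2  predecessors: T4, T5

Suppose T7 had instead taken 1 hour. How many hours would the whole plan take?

As given, the longest chain is T4→T5→T8 = 7+6+2 = 15, so the finish is 15 hours.
T7 has 2 hours of float (longest path through it is 13).
That remains the longest chain; total 15 hours.

15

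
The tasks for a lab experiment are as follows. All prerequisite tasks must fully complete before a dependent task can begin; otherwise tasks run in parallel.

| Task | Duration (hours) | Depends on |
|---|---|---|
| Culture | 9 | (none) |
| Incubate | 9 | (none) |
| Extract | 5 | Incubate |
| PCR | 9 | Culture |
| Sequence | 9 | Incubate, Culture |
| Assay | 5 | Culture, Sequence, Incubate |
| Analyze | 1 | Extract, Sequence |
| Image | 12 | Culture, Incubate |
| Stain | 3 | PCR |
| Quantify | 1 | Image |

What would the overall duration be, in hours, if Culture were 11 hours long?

25

Actual critical path: Culture→Sequence→Assay = 9+9+5 = 23 ⇒ 23 hours.
Culture is on the critical path; changing it to 11 makes that path 25 hours.
The critical path is still Culture→Sequence→Assay; finish is now 25 hours.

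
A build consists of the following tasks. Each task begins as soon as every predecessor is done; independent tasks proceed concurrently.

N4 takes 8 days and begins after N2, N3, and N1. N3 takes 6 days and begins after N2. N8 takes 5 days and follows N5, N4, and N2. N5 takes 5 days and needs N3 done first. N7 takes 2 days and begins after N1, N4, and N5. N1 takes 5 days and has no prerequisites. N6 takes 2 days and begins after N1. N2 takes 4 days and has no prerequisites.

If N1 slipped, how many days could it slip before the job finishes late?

5

The longest chain is N2→N3→N4→N8 = 4+6+8+5 = 23; overall finish 23 days.
The longest chain containing N1 totals 18 days.
Slack of N1 = 5 − 0 = 5 days.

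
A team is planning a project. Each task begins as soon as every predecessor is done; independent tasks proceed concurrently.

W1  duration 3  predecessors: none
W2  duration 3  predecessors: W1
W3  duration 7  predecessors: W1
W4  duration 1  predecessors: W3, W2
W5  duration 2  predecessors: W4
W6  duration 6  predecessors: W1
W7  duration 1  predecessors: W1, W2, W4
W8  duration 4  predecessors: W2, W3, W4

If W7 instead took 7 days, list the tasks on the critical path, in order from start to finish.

As given, the longest chain is W1→W3→W4→W8 = 3+7+1+4 = 15, so the finish is 15 days.
W7 has 3 days of float (longest path through it is 12).
Now W1→W3→W4→W7 = 3+7+1+7 = 18 is longest, so the finish becomes 18 days.

W1, W3, W4, W7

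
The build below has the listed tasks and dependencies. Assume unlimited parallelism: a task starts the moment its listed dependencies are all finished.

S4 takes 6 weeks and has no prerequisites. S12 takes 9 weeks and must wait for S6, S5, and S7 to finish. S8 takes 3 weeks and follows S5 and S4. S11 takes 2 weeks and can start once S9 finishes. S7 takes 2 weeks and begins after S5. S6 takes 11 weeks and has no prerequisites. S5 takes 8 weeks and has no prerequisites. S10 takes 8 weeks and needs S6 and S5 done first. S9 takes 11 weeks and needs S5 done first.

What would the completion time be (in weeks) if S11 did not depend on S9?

20

With the dependency in place, S5→S9→S11 = 8+11+2 = 21 sets the finish at 21 weeks.
Without S9→S11, S11's earliest start moves from 19 to 0.
New critical path: S6→S12 = 11+9 = 20 ⇒ 20 weeks.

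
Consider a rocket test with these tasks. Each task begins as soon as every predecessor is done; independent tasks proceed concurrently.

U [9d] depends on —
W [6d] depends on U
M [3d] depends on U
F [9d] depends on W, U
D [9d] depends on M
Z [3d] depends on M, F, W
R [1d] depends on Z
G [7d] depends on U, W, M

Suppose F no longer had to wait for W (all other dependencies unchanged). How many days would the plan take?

22

Original critical path: U→W→F→Z→R = 9+6+9+3+1 = 28 ⇒ 28 days.
Without W→F, F's earliest start moves from 15 to 9.
The longest chain is now U→W→G = 9+6+7 = 22, so the plan takes 22 days.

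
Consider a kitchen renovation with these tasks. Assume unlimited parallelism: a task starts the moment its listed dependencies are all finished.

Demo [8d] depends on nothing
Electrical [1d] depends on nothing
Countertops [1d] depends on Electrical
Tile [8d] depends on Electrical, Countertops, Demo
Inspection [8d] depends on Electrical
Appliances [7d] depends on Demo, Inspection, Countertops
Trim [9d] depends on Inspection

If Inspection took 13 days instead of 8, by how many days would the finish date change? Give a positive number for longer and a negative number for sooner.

As given, the longest chain is Electrical→Inspection→Trim = 1+8+9 = 18, so the finish is 18 days.
Since Inspection is critical, the +5 change carries straight to that chain (now 23 days).
The critical path is still Electrical→Inspection→Trim; finish is now 23 days.
Change in finish: 23 − 18 = +5 days.

5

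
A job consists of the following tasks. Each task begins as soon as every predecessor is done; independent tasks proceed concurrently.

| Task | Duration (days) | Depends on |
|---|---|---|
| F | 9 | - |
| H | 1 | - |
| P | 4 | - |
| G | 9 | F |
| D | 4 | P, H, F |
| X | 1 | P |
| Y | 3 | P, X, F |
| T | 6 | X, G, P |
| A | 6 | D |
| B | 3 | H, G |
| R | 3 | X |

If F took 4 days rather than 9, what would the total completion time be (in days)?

Critical path before the change: F→G→T = 9+9+6 = 24 giving 24 days.
Since F is critical, the -5 change carries straight to that chain (now 19 days).
No other chain overtakes it, so the finish is 19 days.

19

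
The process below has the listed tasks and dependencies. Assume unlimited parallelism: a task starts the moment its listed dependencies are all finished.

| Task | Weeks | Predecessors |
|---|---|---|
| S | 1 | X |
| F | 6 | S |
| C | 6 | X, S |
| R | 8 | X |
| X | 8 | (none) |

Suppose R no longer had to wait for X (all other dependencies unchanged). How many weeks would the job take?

Original critical path: X→R = 8+8 = 16 ⇒ 16 weeks.
Without X→R, R's earliest start moves from 8 to 0.
The longest chain is now X→S→F = 8+1+6 = 15, so the job takes 15 weeks.

15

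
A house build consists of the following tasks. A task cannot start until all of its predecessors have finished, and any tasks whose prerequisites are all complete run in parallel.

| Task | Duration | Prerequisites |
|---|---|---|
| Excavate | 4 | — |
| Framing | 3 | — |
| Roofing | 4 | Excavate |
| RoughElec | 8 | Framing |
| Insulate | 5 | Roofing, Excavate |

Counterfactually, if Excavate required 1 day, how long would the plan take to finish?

11

Baseline: Excavate→Roofing→Insulate = 4+4+5 = 13 → 13 days.
Excavate is on the critical path; changing it to 1 makes that path 10 days.
The binding chain switches to Framing→RoughElec = 3+8 = 11; finish 11 days.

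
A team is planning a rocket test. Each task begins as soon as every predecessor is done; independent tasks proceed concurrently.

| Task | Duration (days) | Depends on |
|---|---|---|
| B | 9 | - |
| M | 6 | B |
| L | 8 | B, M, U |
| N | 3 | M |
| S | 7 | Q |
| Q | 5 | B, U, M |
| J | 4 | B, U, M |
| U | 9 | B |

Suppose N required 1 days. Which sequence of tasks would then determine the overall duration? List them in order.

B, U, Q, S

Critical path before the change: B→U→Q→S = 9+9+5+7 = 30 giving 30 days.
N has 12 days of float (longest path through it is 18).
That remains the longest chain; total 30 days.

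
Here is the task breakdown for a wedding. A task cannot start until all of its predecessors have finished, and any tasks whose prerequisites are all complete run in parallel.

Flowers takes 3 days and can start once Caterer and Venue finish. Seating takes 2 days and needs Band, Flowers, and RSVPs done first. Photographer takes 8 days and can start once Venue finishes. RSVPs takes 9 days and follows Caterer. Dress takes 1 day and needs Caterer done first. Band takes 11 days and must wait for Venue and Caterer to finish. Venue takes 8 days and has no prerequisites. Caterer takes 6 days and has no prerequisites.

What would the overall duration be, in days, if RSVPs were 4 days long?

The binding path is Venue→Band→Seating = 8+11+2 = 21; finish at 21 days.
RSVPs has 4 days of float (longest path through it is 17).
The critical path is still Venue→Band→Seating; finish is now 21 days.

21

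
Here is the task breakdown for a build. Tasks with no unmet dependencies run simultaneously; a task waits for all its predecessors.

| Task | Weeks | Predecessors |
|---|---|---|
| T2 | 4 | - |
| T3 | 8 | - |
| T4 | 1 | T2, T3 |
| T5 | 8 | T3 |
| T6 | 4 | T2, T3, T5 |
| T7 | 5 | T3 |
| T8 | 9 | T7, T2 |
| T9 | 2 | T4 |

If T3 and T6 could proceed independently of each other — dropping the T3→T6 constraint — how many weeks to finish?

Before: longest chain T3→T7→T8 = 8+5+9 = 22, finish 22.
Dropping T3→T6 doesn't change T6's earliest start (16); another predecessor still binds.
The longest chain is now T3→T7→T8 = 8+5+9 = 22, so the project takes 22 weeks.

22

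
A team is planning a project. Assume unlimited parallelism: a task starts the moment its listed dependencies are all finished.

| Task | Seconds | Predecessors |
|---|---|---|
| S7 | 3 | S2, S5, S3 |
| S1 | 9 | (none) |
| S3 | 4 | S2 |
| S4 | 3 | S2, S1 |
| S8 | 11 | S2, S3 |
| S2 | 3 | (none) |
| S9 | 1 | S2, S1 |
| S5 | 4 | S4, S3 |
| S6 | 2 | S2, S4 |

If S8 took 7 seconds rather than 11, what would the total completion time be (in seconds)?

19

Actual critical path: S1→S4→S5→S7 = 9+3+4+3 = 19 ⇒ 19 seconds.
The longest path through S8 is only 18 seconds, so S8 has float 1.
The critical path is still S1→S4→S5→S7; finish is now 19 seconds.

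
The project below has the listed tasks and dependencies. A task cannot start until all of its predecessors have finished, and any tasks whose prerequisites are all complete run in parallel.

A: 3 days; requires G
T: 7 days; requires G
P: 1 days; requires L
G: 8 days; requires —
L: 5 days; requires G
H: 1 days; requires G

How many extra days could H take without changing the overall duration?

The longest chain is G→T = 8+7 = 15; overall finish 15 days.
Longest path through H: 9 days (earliest finish 9, latest finish 15).
Slack of H = 14 − 8 = 6 days.

6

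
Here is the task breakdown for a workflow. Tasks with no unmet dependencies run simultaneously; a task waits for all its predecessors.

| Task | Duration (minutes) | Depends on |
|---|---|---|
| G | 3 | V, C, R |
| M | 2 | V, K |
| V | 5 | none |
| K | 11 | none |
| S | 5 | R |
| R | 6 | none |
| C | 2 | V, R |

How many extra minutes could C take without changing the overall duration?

2

Critical path: K→M = 11+2 = 13, so the finish is 13 minutes.
The longest chain containing C totals 11 minutes.
So C can slip 10 − 8 = 2 minutes.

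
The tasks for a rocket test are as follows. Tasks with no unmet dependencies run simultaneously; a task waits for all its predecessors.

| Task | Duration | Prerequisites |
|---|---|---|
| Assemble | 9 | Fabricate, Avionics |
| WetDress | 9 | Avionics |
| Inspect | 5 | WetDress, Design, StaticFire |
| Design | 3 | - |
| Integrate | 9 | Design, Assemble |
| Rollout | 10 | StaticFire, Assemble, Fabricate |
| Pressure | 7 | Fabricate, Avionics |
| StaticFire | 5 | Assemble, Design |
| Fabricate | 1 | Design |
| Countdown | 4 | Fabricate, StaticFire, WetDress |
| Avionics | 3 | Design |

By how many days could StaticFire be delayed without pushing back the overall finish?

Design→Avionics→Assemble→StaticFire→Rollout = 3+3+9+5+10 = 30 sets the makespan at 30 days.
The longest chain containing StaticFire totals 30 days.
Float = 30 − 30 = 0.

0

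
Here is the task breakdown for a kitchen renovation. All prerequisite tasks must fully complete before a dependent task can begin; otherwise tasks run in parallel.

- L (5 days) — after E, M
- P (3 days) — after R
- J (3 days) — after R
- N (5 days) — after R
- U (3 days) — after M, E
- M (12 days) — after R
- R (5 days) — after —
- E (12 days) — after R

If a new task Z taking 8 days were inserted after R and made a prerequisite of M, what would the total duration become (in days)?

30

Originally the schedule takes 22 days.
With Z inserted, M now waits for max(R, Z).
New critical path: R→Z→M→L = 5+8+12+5 = 30 ⇒ 30 days.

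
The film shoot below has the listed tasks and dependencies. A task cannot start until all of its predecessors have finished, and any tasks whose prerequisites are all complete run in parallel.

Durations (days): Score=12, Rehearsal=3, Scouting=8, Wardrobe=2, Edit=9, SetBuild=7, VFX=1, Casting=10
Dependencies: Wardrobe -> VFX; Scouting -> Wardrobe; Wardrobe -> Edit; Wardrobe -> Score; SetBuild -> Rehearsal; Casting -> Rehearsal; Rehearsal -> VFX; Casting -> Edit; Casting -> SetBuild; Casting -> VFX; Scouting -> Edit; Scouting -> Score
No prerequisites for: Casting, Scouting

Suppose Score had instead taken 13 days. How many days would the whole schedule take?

23

Baseline: Scouting→Wardrobe→Score = 8+2+12 = 22 → 22 days.
Score lies on that path, so at 13 days the path becomes 23 days.
That remains the longest chain; total 23 days.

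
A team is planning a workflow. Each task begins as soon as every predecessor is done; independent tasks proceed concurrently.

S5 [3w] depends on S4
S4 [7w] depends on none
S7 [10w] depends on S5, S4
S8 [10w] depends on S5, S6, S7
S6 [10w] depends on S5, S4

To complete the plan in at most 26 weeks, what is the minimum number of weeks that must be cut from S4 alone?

Current finish: 30 weeks; target: 26.
S4 is on every critical path, so each week cut from S4 cuts the finish by one (this holds down to a finish of 24).
Need 30 − 26 = 4 weeks off S4 → S4 becomes 3 weeks, finish becomes 26.

4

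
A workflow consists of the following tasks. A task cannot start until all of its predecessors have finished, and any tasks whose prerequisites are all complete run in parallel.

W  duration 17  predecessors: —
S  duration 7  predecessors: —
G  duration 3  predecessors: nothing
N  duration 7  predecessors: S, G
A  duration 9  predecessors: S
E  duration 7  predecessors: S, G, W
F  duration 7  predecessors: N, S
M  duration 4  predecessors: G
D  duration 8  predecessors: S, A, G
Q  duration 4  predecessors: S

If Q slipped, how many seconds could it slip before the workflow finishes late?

13

W→E = 17+7 = 24 sets the makespan at 24 seconds.
The longest chain containing Q totals 11 seconds.
So Q can slip 24 − 11 = 13 seconds.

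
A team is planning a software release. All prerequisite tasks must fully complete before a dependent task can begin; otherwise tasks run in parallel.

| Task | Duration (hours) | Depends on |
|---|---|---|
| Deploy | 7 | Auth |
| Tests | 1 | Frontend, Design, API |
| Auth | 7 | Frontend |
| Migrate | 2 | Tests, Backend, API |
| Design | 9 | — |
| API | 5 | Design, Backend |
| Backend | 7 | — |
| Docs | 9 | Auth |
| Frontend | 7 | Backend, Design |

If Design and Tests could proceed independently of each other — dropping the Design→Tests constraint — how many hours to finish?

Original critical path: Design→Frontend→Auth→Docs = 9+7+7+9 = 32 ⇒ 32 hours.
Dropping Design→Tests doesn't change Tests's earliest start (16); another predecessor still binds.
The longest chain is now Design→Frontend→Auth→Docs = 9+7+7+9 = 32, so the plan takes 32 hours.

32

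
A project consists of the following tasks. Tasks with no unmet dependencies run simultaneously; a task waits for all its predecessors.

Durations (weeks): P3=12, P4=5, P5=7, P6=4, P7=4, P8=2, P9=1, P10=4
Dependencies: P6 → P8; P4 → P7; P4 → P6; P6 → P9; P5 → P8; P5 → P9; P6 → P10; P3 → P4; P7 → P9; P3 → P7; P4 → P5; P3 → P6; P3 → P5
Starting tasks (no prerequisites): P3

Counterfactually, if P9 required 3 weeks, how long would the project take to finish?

As given, the longest chain is P3→P4→P5→P8 = 12+5+7+2 = 26, so the finish is 26 weeks.
P9 is off the critical path — its longest chain is 25 weeks, giving 1 of slack.
The binding chain switches to P3→P4→P5→P9 = 12+5+7+3 = 27; finish 27 weeks.

27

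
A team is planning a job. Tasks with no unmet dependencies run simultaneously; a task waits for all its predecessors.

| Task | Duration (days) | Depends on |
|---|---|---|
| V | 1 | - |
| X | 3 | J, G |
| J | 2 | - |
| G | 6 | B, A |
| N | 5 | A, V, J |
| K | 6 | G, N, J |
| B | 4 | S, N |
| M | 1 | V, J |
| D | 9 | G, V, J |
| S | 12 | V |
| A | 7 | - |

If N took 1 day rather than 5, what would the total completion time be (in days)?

As given, the longest chain is V→S→B→G→D = 1+12+4+6+9 = 32, so the finish is 32 days.
N has 1 day of float (longest path through it is 31).
No other chain overtakes it, so the finish is 32 days.

32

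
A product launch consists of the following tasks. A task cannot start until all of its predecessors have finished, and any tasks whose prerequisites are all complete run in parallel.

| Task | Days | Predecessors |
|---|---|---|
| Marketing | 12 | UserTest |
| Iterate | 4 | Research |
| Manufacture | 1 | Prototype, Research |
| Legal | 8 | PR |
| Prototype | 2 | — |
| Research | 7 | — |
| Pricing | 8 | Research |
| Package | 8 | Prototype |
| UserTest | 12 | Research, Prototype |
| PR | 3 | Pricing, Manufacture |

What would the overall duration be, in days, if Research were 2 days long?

26

Critical path before the change: Research→UserTest→Marketing = 7+12+12 = 31 giving 31 days.
Since Research is critical, the -5 change carries straight to that chain (now 26 days).
That remains the longest chain; total 26 days.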